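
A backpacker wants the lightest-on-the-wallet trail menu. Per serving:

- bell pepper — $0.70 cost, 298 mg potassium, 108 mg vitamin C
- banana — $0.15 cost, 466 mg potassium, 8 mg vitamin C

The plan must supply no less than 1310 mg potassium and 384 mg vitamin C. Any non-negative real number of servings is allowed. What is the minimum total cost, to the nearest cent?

At the optimum either one food covers both requirements or two foods hit both targets exactly; no other combination can be cheaper.
bell pepper only: max(1310/298, 384/108) = 4.396 servings → $3.08.
banana only: max(1310/466, 384/8) = 48 servings → $7.20.
bell pepper + banana with both tight: 3.514 servings and 0.5642 servings → $2.54.
Cheapest feasible corner: $2.54.

$2.54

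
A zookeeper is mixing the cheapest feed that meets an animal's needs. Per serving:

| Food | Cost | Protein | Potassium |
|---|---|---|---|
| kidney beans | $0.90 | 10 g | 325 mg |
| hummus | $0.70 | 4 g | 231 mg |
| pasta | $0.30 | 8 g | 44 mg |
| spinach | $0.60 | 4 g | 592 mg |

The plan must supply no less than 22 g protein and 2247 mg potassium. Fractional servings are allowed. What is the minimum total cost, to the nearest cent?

An LP optimum is at a vertex; with two nutrient constraints at most two foods are used. Check each candidate.
kidney beans only: max(22/10, 2247/325) = 6.914 servings → $6.22.
hummus only: max(22/4, 2247/231) = 9.727 servings → $6.81.
pasta only: max(22/8, 2247/44) = 51.07 servings → $15.32.
spinach only: max(22/4, 2247/592) = 5.5 servings → $3.30.
kidney beans + hummus: intersection lies outside the first quadrant.
kidney beans + pasta with both targets exact would need a negative amount; discard.
kidney beans + spinach with both tight: 0.8736 servings and 3.316 servings → $2.78.
hummus + pasta: intersection lies outside the first quadrant.
hummus + spinach with both tight: 2.795 servings and 2.705 servings → $3.58.
pasta + spinach with both tight: 0.8851 servings and 3.73 servings → $2.50.
Cheapest feasible corner: $2.50.

$2.50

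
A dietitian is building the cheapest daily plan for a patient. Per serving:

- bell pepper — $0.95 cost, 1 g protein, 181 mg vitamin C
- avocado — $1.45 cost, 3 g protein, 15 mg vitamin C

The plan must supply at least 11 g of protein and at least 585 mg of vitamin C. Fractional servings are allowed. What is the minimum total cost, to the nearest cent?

With two linear requirements the optimum uses one or two foods; enumerate the corners.
bell pepper only: max(11/1, 585/181) = 11 servings → $10.45.
avocado only: max(11/3, 585/15) = 39 servings → $56.55.
bell pepper + avocado with both tight: 3.011 servings and 2.663 servings → $6.72.
So the least-cost plan costs $6.72.

$6.72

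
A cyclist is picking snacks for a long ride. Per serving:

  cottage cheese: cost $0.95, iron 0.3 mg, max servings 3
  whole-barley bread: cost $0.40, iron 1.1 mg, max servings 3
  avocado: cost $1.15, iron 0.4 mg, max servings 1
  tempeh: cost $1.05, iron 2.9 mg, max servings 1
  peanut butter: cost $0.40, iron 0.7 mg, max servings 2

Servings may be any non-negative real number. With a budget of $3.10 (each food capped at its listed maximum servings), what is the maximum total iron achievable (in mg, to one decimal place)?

7.6 mg

Iron per dollar: tempeh 2.762, whole-barley bread 2.75, peanut butter 1.75, avocado 0.3478, cottage cheese 0.3158.
Take 1 serving of tempeh: spends $1.05, +2.9 mg iron (running total 2.9 mg).
Take 3 servings of whole-barley bread: spends $1.20, +3.3 mg iron (running total 6.2 mg).
Take 2 servings of peanut butter: spends $0.80, +1.4 mg iron (running total 7.6 mg).
Take 0.04348 servings of avocado: spends $0.05, +0.0 mg iron (running total 7.6 mg).
Filling greedily by iron-per-dollar is optimal for one linear limit, giving 7.6 mg.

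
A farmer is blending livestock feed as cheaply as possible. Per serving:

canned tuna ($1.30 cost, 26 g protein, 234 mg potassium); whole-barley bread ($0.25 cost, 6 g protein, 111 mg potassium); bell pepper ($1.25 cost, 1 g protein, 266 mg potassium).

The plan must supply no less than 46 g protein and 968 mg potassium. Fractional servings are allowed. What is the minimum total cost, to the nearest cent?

At the optimum either one food covers both requirements or two foods hit both targets exactly; no other combination can be cheaper.
canned tuna only: max(46/26, 968/234) = 4.137 servings → $5.38.
whole-barley bread only: max(46/6, 968/111) = 8.721 servings → $2.18.
bell pepper only: max(46/1, 968/266) = 46 servings → $57.50.
canned tuna + whole-barley bread: intersection lies outside the first quadrant.
canned tuna + bell pepper with both tight: 1.686 servings and 2.156 servings → $4.89.
whole-barley bread + bell pepper with both tight: 7.588 servings and 0.4727 servings → $2.49.
The minimum over all feasible corners is $2.18.

$2.18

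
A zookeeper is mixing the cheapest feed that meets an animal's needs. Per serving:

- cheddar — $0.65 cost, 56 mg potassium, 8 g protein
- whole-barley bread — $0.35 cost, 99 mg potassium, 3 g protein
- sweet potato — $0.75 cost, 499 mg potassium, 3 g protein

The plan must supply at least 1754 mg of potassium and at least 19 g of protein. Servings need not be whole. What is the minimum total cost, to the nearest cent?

Compare the cost at each extreme point of the feasible region.
cheddar only: max(1754/56, 19/8) = 31.32 servings → $20.36.
whole-barley bread only: max(1754/99, 19/3) = 17.72 servings → $6.20.
sweet potato only: max(1754/499, 19/3) = 6.333 servings → $4.75.
cheddar + whole-barley bread: intersection lies outside the first quadrant.
cheddar + sweet potato with both tight: 1.103 servings and 3.391 servings → $3.26.
whole-barley bread + sweet potato with both tight: 3.516 servings and 2.817 servings → $3.34.
The minimum over all feasible corners is $3.26.

$3.26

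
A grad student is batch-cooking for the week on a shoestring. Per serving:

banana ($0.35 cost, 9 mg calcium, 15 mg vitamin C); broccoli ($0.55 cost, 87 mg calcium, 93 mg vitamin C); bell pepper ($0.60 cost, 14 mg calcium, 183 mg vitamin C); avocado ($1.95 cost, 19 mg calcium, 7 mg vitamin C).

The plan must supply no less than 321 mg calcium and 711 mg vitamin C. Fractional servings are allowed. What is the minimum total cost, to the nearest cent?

$3.15

banana only: max(321/9, 711/15) = 47.4 servings → $16.59.
broccoli only: max(321/87, 711/93) = 7.645 servings → $4.20.
bell pepper only: max(321/14, 711/183) = 22.93 servings → $13.76.
avocado only: max(321/19, 711/7) = 101.6 servings → $198.06.
banana + broccoli with both targets exact would need a negative amount; discard.
banana + bell pepper with both tight: 33.95 servings and 1.102 servings → $12.54.
banana + avocado with both targets exact would need a negative amount; discard.
broccoli + bell pepper with both tight: 3.337 servings and 2.189 servings → $3.15.
broccoli + avocado with both targets exact would need a negative amount; discard.
bell pepper + avocado with both tight: 3.333 servings and 14.44 servings → $30.16.
Cheapest feasible corner: $3.15.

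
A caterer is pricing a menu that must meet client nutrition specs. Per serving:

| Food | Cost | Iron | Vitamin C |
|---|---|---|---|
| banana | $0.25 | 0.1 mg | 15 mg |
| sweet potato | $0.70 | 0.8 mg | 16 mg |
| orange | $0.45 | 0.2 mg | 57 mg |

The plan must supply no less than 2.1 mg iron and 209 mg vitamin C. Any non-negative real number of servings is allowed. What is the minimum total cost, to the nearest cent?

For a min-cost LP with two ≥-constraints, a basic feasible solution has at most two positive variables.
banana only: max(2.1/0.1, 209/15) = 21 servings → $5.25.
sweet potato only: max(2.1/0.8, 209/16) = 13.06 servings → $9.14.
orange only: max(2.1/0.2, 209/57) = 10.5 servings → $4.72.
banana + sweet potato with both tight: 12.85 servings and 1.019 servings → $3.92.
banana + orange: the both-tight solution has a negative serving — not a feasible corner.
sweet potato + orange with both tight: 1.837 servings and 3.151 servings → $2.70.
Cheapest feasible corner: $2.70.

$2.70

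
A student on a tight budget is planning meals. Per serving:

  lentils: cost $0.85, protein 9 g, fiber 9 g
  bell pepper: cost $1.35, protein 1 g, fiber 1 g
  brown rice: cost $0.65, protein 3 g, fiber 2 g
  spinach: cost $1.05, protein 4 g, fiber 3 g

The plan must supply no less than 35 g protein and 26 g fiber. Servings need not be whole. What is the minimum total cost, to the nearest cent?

$3.31

Minimising a linear cost over {protein ≥ 35, fiber ≥ 26, servings ≥ 0} — the optimum is at a vertex, using one or two foods.
lentils only: max(35/9, 26/9) = 3.889 servings → $3.31.
bell pepper only: max(35/1, 26/1) = 35 servings → $47.25.
brown rice only: max(35/3, 26/2) = 13 servings → $8.45.
spinach only: max(35/4, 26/3) = 8.75 servings → $9.19.
lentils + bell pepper (both tight): parallel constraints — no distinct corner.
lentils + brown rice with both tight: 0.8889 servings and 9 servings → $6.61.
lentils + spinach: intersection lies outside the first quadrant.
bell pepper + brown rice with both tight: 8 servings and 9 servings → $16.65.
bell pepper + spinach: the both-tight solution has a negative serving — not a feasible corner.
brown rice + spinach with both tight: 1 serving and 8 servings → $9.05.
The minimum over all feasible corners is $3.31.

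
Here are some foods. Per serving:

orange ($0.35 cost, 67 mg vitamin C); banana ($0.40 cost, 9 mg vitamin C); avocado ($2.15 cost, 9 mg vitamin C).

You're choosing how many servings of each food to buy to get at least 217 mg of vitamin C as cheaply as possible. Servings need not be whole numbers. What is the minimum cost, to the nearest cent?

Cost per mg of vitamin C: orange $0.0052, banana $0.0444, avocado $0.2389.
With no serving limits, use only orange: 217 mg / 67 mg = 3.239 servings × $0.35 = $1.13.

$1.13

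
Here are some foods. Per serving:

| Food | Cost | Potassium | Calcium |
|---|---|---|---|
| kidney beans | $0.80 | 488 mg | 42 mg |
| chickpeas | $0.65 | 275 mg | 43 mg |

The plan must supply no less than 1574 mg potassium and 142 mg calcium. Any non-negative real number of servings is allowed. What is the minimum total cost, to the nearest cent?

$2.65

With two linear requirements the optimum uses one or two foods; enumerate the corners.
kidney beans only: max(1574/488, 142/42) = 3.381 servings → $2.70.
chickpeas only: max(1574/275, 142/43) = 5.724 servings → $3.72.
kidney beans + chickpeas with both tight: 3.035 servings and 0.3379 servings → $2.65.
The minimum over all feasible corners is $2.65.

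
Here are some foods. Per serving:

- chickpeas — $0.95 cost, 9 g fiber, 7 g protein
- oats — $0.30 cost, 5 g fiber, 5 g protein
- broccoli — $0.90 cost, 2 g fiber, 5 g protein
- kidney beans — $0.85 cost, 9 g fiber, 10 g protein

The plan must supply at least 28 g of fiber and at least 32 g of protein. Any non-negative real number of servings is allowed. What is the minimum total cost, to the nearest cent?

With two linear requirements the optimum uses one or two foods; enumerate the corners.
chickpeas only: max(28/9, 32/7) = 4.571 servings → $4.34.
oats only: max(28/5, 32/5) = 6.4 servings → $1.92.
broccoli only: max(28/2, 32/5) = 14 servings → $12.60.
kidney beans only: max(28/9, 32/10) = 3.2 servings → $2.72.
chickpeas + oats with both targets exact would need a negative amount; discard.
chickpeas + broccoli with both tight: 2.452 servings and 2.968 servings → $5.00.
chickpeas + kidney beans: intersection lies outside the first quadrant.
oats + broccoli with both tight: 5.067 servings and 1.333 servings → $2.72.
oats + kidney beans: the both-tight solution has a negative serving — not a feasible corner.
broccoli + kidney beans with both tight: 0.32 servings and 3.04 servings → $2.87.
So the least-cost plan costs $1.92.

$1.92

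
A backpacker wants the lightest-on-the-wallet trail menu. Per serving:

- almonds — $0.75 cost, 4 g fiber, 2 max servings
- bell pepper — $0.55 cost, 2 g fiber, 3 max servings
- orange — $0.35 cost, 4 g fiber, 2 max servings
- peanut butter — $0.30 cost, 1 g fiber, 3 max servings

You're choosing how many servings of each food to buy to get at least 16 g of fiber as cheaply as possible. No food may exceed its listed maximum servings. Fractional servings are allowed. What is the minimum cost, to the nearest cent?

$2.20

Cost per g of fiber: orange $0.0875, almonds $0.1875, bell pepper $0.2750, peanut butter $0.3000.
Take 2 servings of orange: +8.0 g fiber for $0.70 (total $0.70, still need 8.0 g).
Take 2 servings of almonds: +8.0 g fiber for $1.50 (total $2.20, still need 0.0 g).
Greedy by cheapest-per-g is optimal for a single linear constraint, so the minimum cost is $2.20.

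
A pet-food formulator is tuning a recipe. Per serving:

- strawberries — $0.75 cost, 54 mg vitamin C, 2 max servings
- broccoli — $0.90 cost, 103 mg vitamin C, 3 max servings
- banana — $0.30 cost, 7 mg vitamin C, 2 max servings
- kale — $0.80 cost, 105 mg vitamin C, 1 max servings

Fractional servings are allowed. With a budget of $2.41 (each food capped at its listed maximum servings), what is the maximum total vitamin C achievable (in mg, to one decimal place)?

Vitamin C per dollar: kale 131.2, broccoli 114.4, strawberries 72, banana 23.33.
Take 1 serving of kale: spends $0.80, +105.0 mg vitamin C (running total 105.0 mg).
Take 1.789 servings of broccoli: spends $1.61, +184.3 mg vitamin C (running total 289.3 mg).
Filling greedily by vitamin C-per-dollar is optimal for one linear limit, giving 289.3 mg.

289.3 mg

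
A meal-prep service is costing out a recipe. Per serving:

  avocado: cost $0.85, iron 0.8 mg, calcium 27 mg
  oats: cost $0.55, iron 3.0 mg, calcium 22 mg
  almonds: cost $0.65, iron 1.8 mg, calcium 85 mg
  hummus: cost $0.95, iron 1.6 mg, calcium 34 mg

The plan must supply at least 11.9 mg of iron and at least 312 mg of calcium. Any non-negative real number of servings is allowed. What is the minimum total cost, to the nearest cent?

$3.18

Minimising a linear cost over {iron ≥ 11.9, calcium ≥ 312, servings ≥ 0} — the optimum is at a vertex, using one or two foods.
avocado only: max(11.9/0.8, 312/27) = 14.88 servings → $12.64.
oats only: max(11.9/3.0, 312/22) = 14.18 servings → $7.80.
almonds only: max(11.9/1.8, 312/85) = 6.611 servings → $4.30.
hummus only: max(11.9/1.6, 312/34) = 9.176 servings → $8.72.
avocado + oats with both tight: 10.63 servings and 1.131 servings → $9.66.
avocado + almonds: intersection lies outside the first quadrant.
avocado + hummus with both tight: 5.912 servings and 4.481 servings → $9.28.
oats + almonds with both tight: 2.089 servings and 3.13 servings → $3.18.
oats + hummus: intersection lies outside the first quadrant.
almonds + hummus with both tight: 1.265 servings and 6.015 servings → $6.54.
Cheapest feasible corner: $3.18.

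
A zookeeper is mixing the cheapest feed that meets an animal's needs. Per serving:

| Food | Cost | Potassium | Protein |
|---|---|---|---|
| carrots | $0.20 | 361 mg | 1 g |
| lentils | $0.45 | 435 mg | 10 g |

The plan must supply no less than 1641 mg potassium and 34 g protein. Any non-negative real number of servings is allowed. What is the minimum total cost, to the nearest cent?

$1.61

An LP optimum is at a vertex; with two nutrient constraints at most two foods are used. Check each candidate.
carrots only: max(1641/361, 34/1) = 34 servings → $6.80.
lentils only: max(1641/435, 34/10) = 3.772 servings → $1.70.
carrots + lentils with both tight: 0.5102 servings and 3.349 servings → $1.61.
The minimum over all feasible corners is $1.61.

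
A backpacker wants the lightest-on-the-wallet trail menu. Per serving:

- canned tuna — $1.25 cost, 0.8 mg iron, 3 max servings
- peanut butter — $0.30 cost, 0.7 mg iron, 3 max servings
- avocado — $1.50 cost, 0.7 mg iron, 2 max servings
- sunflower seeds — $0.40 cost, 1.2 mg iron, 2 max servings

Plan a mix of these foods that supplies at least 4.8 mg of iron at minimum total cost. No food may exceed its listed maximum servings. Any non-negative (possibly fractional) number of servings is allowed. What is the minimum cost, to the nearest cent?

Cost per mg of iron: sunflower seeds $0.3333, peanut butter $0.4286, canned tuna $1.5625, avocado $2.1429.
Take 2 servings of sunflower seeds: +2.4 mg iron for $0.80 (total $0.80, still need 2.4 mg).
Take 3 servings of peanut butter: +2.1 mg iron for $0.90 (total $1.70, still need 0.3 mg).
Take 0.375 servings of canned tuna: +0.3 mg iron for $0.47 (total $2.17, still need 0.0 mg).
Greedy by cheapest-per-mg is optimal for a single linear constraint, so the minimum cost is $2.17.

$2.17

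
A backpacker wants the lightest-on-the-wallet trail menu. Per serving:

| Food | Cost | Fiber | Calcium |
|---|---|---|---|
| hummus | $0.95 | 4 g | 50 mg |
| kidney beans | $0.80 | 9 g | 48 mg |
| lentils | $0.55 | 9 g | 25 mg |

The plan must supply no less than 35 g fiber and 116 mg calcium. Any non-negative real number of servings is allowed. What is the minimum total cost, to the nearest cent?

This is a tiny linear program; its minimum lies at a vertex of the feasible set. List the vertices and price them.
hummus only: max(35/4, 116/50) = 8.75 servings → $8.31.
kidney beans only: max(35/9, 116/48) = 3.889 servings → $3.11.
lentils only: max(35/9, 116/25) = 4.64 servings → $2.55.
hummus + kidney beans with both targets exact would need a negative amount; discard.
hummus + lentils with both tight: 0.4829 servings and 3.674 servings → $2.48.
kidney beans + lentils with both tight: 0.8164 servings and 3.072 servings → $2.34.
Cheapest feasible corner: $2.34.

$2.34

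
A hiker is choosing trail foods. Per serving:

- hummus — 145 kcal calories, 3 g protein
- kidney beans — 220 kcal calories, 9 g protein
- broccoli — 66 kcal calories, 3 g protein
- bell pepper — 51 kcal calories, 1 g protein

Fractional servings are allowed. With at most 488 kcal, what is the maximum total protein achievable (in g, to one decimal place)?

22.2 g

Protein per kcal: broccoli 0.04545, kidney beans 0.04091, hummus 0.02069, bell pepper 0.01961.
With no serving limits, spend the whole calories allowance on broccoli: 488 kcal / 66 kcal × 3 g = 22.2 g.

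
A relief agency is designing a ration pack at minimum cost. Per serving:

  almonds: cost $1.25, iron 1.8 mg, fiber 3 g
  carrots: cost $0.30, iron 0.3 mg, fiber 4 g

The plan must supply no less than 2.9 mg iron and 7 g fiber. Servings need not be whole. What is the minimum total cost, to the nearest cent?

$2.07

Check every corner: each single food scaled to meet both minima, and each pair solved so both constraints bind.
almonds only: max(2.9/1.8, 7/3) = 2.333 servings → $2.92.
carrots only: max(2.9/0.3, 7/4) = 9.667 servings → $2.90.
almonds + carrots with both tight: 1.508 servings and 0.619 servings → $2.07.
So the least-cost plan costs $2.07.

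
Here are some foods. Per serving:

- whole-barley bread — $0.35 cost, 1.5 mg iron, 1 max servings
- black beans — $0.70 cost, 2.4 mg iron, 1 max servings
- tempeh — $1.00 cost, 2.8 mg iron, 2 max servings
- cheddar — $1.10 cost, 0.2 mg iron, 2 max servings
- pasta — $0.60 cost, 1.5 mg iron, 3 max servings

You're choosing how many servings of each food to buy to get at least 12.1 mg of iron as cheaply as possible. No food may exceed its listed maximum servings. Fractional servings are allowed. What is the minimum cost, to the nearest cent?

Cost per mg of iron: whole-barley bread $0.2333, black beans $0.2917, tempeh $0.3571, pasta $0.4000, cheddar $5.5000.
Take 1 serving of whole-barley bread: +1.5 mg iron for $0.35 (total $0.35, still need 10.6 mg).
Take 1 serving of black beans: +2.4 mg iron for $0.70 (total $1.05, still need 8.2 mg).
Take 2 servings of tempeh: +5.6 mg iron for $2.00 (total $3.05, still need 2.6 mg).
Take 1.733 servings of pasta: +2.6 mg iron for $1.04 (total $4.09, still need 0.0 mg).
Filling from the cheapest source first is optimal under one linear minimum: $4.09.

$4.09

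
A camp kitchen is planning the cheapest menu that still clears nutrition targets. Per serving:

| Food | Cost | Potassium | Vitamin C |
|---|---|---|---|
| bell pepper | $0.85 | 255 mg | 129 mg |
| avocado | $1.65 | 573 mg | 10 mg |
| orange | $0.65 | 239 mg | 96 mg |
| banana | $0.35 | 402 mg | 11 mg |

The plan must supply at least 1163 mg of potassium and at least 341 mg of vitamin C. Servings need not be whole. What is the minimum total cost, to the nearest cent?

$2.54

Check every corner: each single food scaled to meet both minima, and each pair solved so both constraints bind.
bell pepper only: max(1163/255, 341/129) = 4.561 servings → $3.88.
avocado only: max(1163/573, 341/10) = 34.1 servings → $56.27.
orange only: max(1163/239, 341/96) = 4.866 servings → $3.16.
banana only: max(1163/402, 341/11) = 31 servings → $10.85.
bell pepper + avocado with both tight: 2.575 servings and 0.8838 servings → $3.65.
bell pepper + orange: the both-tight solution has a negative serving — not a feasible corner.
bell pepper + banana with both tight: 2.534 servings and 1.286 servings → $2.60.
avocado + orange with both tight: 0.573 servings and 3.492 servings → $3.22.
avocado + banana with both targets exact would need a negative amount; discard.
orange + banana with both tight: 3.456 servings and 0.8383 servings → $2.54.
So the least-cost plan costs $2.54.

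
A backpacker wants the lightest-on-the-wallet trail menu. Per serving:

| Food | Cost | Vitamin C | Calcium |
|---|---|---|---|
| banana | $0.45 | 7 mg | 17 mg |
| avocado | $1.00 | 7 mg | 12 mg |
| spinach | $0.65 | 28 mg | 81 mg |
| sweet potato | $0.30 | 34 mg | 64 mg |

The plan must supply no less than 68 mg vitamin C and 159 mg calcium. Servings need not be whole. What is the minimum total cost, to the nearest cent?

For a min-cost LP with two ≥-constraints, a basic feasible solution has at most two positive variables.
banana only: max(68/7, 159/17) = 9.714 servings → $4.37.
avocado only: max(68/7, 159/12) = 13.25 servings → $13.25.
spinach only: max(68/28, 159/81) = 2.429 servings → $1.58.
sweet potato only: max(68/34, 159/64) = 2.484 servings → $0.75.
banana + avocado with both tight: 8.486 servings and 1.229 servings → $5.05.
banana + spinach with both targets exact would need a negative amount; discard.
banana + sweet potato with both tight: 8.108 servings and 0.3308 servings → $3.75.
avocado + spinach with both tight: 4.571 servings and 1.286 servings → $5.41.
avocado + sweet potato with both targets exact would need a negative amount; discard.
spinach + sweet potato with both tight: 1.096 servings and 1.098 servings → $1.04.
The minimum over all feasible corners is $0.75.

$0.75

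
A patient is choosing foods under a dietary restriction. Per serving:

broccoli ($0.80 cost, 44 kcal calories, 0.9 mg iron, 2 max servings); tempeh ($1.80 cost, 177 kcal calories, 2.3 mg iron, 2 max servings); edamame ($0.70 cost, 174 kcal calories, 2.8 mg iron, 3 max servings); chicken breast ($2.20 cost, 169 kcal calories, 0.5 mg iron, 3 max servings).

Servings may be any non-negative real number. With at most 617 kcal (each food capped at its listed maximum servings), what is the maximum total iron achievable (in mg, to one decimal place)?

10.3 mg

Iron per kcal: broccoli 0.02045, edamame 0.01609, tempeh 0.01299, chicken breast 0.002959.
Take 2 servings of broccoli: uses 88 kcal, +1.8 mg iron (running total 1.8 mg).
Take 3 servings of edamame: uses 522 kcal, +8.4 mg iron (running total 10.2 mg).
Take 0.03955 servings of tempeh: uses 7 kcal, +0.1 mg iron (running total 10.3 mg).
Greedy by best ratio exhausts the calories allowance optimally: 10.3 mg.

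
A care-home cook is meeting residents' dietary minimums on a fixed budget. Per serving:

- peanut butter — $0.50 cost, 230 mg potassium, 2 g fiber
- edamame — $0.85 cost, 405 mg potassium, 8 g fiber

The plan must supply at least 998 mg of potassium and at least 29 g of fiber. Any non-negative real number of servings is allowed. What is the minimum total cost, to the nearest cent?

A basic optimal solution has at most two foods positive. Try each food alone and each pair with both targets met exactly.
peanut butter only: max(998/230, 29/2) = 14.5 servings → $7.25.
edamame only: max(998/405, 29/8) = 3.625 servings → $3.08.
peanut butter + edamame: intersection lies outside the first quadrant.
Cheapest feasible corner: $3.08.

$3.08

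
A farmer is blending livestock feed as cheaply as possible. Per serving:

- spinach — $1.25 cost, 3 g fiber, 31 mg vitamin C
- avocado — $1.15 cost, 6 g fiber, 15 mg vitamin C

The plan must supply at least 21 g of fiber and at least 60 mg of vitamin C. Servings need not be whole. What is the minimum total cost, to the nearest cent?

$4.24

spinach only: max(21/3, 60/31) = 7 servings → $8.75.
avocado only: max(21/6, 60/15) = 4 servings → $4.60.
spinach + avocado with both tight: 0.3191 servings and 3.34 servings → $4.24.
Cheapest feasible corner: $4.24.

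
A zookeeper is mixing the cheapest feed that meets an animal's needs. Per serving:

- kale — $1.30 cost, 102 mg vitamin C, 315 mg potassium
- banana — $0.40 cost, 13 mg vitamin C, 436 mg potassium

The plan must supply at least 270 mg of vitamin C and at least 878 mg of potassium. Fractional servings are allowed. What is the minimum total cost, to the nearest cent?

$3.47

With two linear requirements the optimum uses one or two foods; enumerate the corners.
kale only: max(270/102, 878/315) = 2.787 servings → $3.62.
banana only: max(270/13, 878/436) = 20.77 servings → $8.31.
kale + banana with both tight: 2.633 servings and 0.1116 servings → $3.47.
The minimum over all feasible corners is $3.47.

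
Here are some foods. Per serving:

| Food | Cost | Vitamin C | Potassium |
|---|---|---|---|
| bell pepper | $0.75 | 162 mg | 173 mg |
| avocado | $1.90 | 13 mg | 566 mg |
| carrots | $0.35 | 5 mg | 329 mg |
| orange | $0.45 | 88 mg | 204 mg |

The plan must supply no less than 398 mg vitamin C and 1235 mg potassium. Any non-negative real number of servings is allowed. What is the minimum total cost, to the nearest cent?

$2.35

A basic optimal solution has at most two foods positive. Try each food alone and each pair with both targets met exactly.
bell pepper only: max(398/162, 1235/173) = 7.139 servings → $5.35.
avocado only: max(398/13, 1235/566) = 30.62 servings → $58.17.
carrots only: max(398/5, 1235/329) = 79.6 servings → $27.86.
orange only: max(398/88, 1235/204) = 6.054 servings → $2.72.
bell pepper + avocado with both tight: 2.339 servings and 1.467 servings → $4.54.
bell pepper + carrots with both tight: 2.38 servings and 2.503 servings → $2.66.
bell pepper + orange: intersection lies outside the first quadrant.
avocado + carrots: the both-tight solution has a negative serving — not a feasible corner.
avocado + orange with both tight: 0.5829 servings and 4.437 servings → $3.10.
carrots + orange with both tight: 0.9841 servings and 4.467 servings → $2.35.
The minimum over all feasible corners is $2.35.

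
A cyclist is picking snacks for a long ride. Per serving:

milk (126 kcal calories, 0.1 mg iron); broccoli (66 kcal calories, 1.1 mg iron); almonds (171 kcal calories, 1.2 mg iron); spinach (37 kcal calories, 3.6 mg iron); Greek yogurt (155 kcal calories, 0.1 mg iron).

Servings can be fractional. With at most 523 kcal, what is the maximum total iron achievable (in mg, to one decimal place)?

Iron per kcal: spinach 0.0973, broccoli 0.01667, almonds 0.007018, milk 0.0007937, Greek yogurt 0.0006452.
With no serving limits, spend the whole calories allowance on spinach: 523 kcal / 37 kcal × 3.6 mg = 50.9 mg.

50.9 mg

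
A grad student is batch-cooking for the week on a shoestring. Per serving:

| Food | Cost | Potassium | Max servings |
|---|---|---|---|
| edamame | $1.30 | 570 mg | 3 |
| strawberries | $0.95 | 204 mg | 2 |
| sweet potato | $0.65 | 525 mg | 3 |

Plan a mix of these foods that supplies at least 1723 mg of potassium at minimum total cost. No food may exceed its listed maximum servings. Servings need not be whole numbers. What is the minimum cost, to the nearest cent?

$2.29

Cost per mg of potassium: sweet potato $0.0012, edamame $0.0023, strawberries $0.0047.
Take 3 servings of sweet potato: +1575.0 mg potassium for $1.95 (total $1.95, still need 148.0 mg).
Take 0.2596 servings of edamame: +148.0 mg potassium for $0.34 (total $2.29, still need 0.0 mg).
Greedy by cheapest-per-mg is optimal for a single linear constraint, so the minimum cost is $2.29.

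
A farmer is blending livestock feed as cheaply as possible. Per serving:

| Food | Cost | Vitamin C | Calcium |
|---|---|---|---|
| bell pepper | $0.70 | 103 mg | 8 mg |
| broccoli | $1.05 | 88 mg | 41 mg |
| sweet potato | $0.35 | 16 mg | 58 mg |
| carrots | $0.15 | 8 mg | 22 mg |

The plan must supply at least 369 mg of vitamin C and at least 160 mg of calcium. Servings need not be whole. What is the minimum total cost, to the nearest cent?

$3.07

An LP optimum is at a vertex; with two nutrient constraints at most two foods are used. Check each candidate.
bell pepper only: max(369/103, 160/8) = 20 servings → $14.00.
broccoli only: max(369/88, 160/41) = 4.193 servings → $4.40.
sweet potato only: max(369/16, 160/58) = 23.06 servings → $8.07.
carrots only: max(369/8, 160/22) = 46.12 servings → $6.92.
bell pepper + broccoli with both tight: 0.2981 servings and 3.844 servings → $4.25.
bell pepper + sweet potato with both tight: 3.223 servings and 2.314 servings → $3.07.
bell pepper + carrots with both tight: 3.105 servings and 6.144 servings → $3.10.
broccoli + sweet potato: intersection lies outside the first quadrant.
broccoli + carrots: the both-tight solution has a negative serving — not a feasible corner.
sweet potato + carrots with both targets exact would need a negative amount; discard.
So the least-cost plan costs $3.07.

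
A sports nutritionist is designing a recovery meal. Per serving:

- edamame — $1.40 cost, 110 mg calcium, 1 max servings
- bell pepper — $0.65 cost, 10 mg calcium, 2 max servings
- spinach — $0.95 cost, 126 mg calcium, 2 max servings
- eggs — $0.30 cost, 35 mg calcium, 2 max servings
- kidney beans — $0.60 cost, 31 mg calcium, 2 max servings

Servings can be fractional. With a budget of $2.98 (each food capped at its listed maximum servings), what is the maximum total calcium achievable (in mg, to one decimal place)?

359.7 mg

Calcium per dollar: spinach 132.6, eggs 116.7, edamame 78.57, kidney beans 51.67, bell pepper 15.38.
Take 2 servings of spinach: spends $1.90, +252.0 mg calcium (running total 252.0 mg).
Take 2 servings of eggs: spends $0.60, +70.0 mg calcium (running total 322.0 mg).
Take 0.3429 servings of edamame: spends $0.48, +37.7 mg calcium (running total 359.7 mg).
Greedy by best ratio exhausts the cost allowance optimally: 359.7 mg.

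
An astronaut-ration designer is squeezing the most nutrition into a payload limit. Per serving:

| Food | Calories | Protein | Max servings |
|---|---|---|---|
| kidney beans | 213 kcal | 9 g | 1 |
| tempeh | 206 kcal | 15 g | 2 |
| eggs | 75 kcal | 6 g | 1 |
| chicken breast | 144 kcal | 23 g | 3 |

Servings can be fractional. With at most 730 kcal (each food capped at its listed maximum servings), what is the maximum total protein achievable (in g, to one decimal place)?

Protein per kcal: chicken breast 0.1597, eggs 0.08, tempeh 0.07282, kidney beans 0.04225.
Take 3 servings of chicken breast: uses 432 kcal, +69.0 g protein (running total 69.0 g).
Take 1 serving of eggs: uses 75 kcal, +6.0 g protein (running total 75.0 g).
Take 1.083 servings of tempeh: uses 223 kcal, +16.2 g protein (running total 91.2 g).
Filling greedily by protein-per-kcal is optimal for one linear limit, giving 91.2 g.

91.2 g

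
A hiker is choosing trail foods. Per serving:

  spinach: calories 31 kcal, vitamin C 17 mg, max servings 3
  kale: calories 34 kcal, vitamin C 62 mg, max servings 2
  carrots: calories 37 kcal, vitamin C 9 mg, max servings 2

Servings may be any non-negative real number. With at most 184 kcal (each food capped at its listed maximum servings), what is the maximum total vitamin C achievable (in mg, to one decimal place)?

180.6 mg

Vitamin C per kcal: kale 1.824, spinach 0.5484, carrots 0.2432.
Take 2 servings of kale: uses 68 kcal, +124.0 mg vitamin C (running total 124.0 mg).
Take 3 servings of spinach: uses 93 kcal, +51.0 mg vitamin C (running total 175.0 mg).
Take 0.6216 servings of carrots: uses 23 kcal, +5.6 mg vitamin C (running total 180.6 mg).
Greedy by best ratio exhausts the calories allowance optimally: 180.6 mg.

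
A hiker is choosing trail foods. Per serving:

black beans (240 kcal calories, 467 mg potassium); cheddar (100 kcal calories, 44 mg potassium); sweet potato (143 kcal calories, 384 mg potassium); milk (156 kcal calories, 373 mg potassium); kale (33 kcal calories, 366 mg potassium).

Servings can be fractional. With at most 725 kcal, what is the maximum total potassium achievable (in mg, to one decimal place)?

Potassium per kcal: kale 11.09, sweet potato 2.685, milk 2.391, black beans 1.946, cheddar 0.44.
With no serving limits, spend the whole calories allowance on kale: 725 kcal / 33 kcal × 366 mg = 8040.9 mg.

8040.9 mg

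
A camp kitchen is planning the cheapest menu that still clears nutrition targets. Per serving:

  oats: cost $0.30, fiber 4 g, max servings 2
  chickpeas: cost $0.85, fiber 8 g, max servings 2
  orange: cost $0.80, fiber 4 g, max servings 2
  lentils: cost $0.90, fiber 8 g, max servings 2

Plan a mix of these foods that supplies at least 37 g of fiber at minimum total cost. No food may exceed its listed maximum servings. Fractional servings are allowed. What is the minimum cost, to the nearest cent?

Cost per g of fiber: oats $0.0750, chickpeas $0.1062, lentils $0.1125, orange $0.2000.
Take 2 servings of oats: +8.0 g fiber for $0.60 (total $0.60, still need 29.0 g).
Take 2 servings of chickpeas: +16.0 g fiber for $1.70 (total $2.30, still need 13.0 g).
Take 1.625 servings of lentils: +13.0 g fiber for $1.46 (total $3.76, still need 0.0 g).
Greedy by cheapest-per-g is optimal for a single linear constraint, so the minimum cost is $3.76.

$3.76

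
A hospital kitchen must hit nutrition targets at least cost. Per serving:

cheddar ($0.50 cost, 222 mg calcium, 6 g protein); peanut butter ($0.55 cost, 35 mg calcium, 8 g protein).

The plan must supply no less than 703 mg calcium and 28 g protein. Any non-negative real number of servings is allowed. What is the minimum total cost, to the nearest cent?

$2.18

This is a tiny linear program; its minimum lies at a vertex of the feasible set. List the vertices and price them.
cheddar only: max(703/222, 28/6) = 4.667 servings → $2.33.
peanut butter only: max(703/35, 28/8) = 20.09 servings → $11.05.
cheddar + peanut butter with both tight: 2.966 servings and 1.276 servings → $2.18.
The minimum over all feasible corners is $2.18.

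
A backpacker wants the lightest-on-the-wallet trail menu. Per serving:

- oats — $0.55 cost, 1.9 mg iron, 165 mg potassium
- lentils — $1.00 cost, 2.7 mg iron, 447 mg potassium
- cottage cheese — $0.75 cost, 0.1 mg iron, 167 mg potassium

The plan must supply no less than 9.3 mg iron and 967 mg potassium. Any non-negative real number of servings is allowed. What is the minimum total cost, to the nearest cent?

$2.86

oats only: max(9.3/1.9, 967/165) = 5.861 servings → $3.22.
lentils only: max(9.3/2.7, 967/447) = 3.444 servings → $3.44.
cottage cheese only: max(9.3/0.1, 967/167) = 93 servings → $69.75.
oats + lentils with both tight: 3.829 servings and 0.7499 servings → $2.86.
oats + cottage cheese with both tight: 4.842 servings and 1.007 servings → $3.42.
lentils + cottage cheese with both targets exact would need a negative amount; discard.
So the least-cost plan costs $2.86.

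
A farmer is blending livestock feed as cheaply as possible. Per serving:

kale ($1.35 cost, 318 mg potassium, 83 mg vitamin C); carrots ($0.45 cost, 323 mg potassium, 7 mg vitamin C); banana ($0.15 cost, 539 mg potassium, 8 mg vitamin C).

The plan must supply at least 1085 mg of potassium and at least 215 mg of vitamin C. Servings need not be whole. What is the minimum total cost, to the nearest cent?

Check every corner: each single food scaled to meet both minima, and each pair solved so both constraints bind.
kale only: max(1085/318, 215/83) = 3.412 servings → $4.61.
carrots only: max(1085/323, 215/7) = 30.71 servings → $13.82.
banana only: max(1085/539, 215/8) = 26.88 servings → $4.03.
kale + carrots with both tight: 2.516 servings and 0.8821 servings → $3.79.
kale + banana with both tight: 2.541 servings and 0.5139 servings → $3.51.
carrots + banana: intersection lies outside the first quadrant.
The minimum over all feasible corners is $3.51.

$3.51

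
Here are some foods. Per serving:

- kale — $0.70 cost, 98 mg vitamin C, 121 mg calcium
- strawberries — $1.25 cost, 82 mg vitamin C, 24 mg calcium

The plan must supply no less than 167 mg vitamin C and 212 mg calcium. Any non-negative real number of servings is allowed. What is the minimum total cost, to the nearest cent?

The cheapest plan sits at a corner of the feasible region — with two constraints it uses at most two foods.
kale only: max(167/98, 212/121) = 1.752 servings → $1.23.
strawberries only: max(167/82, 212/24) = 8.833 servings → $11.04.
kale + strawberries: intersection lies outside the first quadrant.
So the least-cost plan costs $1.23.

$1.23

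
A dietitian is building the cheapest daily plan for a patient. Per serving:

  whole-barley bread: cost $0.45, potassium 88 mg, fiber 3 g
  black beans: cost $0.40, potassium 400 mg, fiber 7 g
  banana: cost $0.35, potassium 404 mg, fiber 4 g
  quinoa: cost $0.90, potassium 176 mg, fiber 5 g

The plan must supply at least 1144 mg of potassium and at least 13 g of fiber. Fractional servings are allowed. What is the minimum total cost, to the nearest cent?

$1.02

A basic optimal solution has at most two foods positive. Try each food alone and each pair with both targets met exactly.
whole-barley bread only: max(1144/88, 13/3) = 13 servings → $5.85.
black beans only: max(1144/400, 13/7) = 2.86 servings → $1.14.
banana only: max(1144/404, 13/4) = 3.25 servings → $1.14.
quinoa only: max(1144/176, 13/5) = 6.5 servings → $5.85.
whole-barley bread + black beans with both targets exact would need a negative amount; discard.
whole-barley bread + banana with both tight: 0.786 servings and 2.66 servings → $1.28.
whole-barley bread + quinoa with both targets exact would need a negative amount; discard.
black beans + banana with both tight: 0.5505 servings and 2.287 servings → $1.02.
black beans + quinoa with both targets exact would need a negative amount; discard.
banana + quinoa with both tight: 2.608 servings and 0.5137 servings → $1.38.
So the least-cost plan costs $1.02.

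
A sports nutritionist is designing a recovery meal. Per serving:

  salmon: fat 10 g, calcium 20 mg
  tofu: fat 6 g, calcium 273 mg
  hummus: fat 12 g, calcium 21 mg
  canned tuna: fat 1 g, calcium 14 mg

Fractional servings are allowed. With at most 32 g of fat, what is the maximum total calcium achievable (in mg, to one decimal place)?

1456.0 mg

Calcium per g fat: tofu 45.5, canned tuna 14, salmon 2, hummus 1.75.
With no serving limits, spend the whole fat allowance on tofu: 32 g / 6 g × 273 mg = 1456.0 mg.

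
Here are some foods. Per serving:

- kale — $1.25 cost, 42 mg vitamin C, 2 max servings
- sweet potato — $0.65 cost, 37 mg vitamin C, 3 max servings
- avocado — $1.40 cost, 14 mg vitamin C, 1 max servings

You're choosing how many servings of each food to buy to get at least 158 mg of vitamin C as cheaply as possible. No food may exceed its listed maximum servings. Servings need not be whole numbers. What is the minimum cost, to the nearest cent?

Cost per mg of vitamin C: sweet potato $0.0176, kale $0.0298, avocado $0.1000.
Take 3 servings of sweet potato: +111.0 mg vitamin C for $1.95 (total $1.95, still need 47.0 mg).
Take 1.119 servings of kale: +47.0 mg vitamin C for $1.40 (total $3.35, still need 0.0 mg).
Greedy by cheapest-per-mg is optimal for a single linear constraint, so the minimum cost is $3.35.

$3.35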